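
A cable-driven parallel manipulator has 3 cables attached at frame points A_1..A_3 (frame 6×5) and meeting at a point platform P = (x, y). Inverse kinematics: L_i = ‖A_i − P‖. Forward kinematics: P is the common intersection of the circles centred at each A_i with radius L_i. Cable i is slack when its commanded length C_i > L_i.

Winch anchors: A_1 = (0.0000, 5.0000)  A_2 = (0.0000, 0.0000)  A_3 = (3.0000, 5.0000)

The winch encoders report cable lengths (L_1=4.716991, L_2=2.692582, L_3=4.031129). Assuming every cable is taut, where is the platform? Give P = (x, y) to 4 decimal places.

each cable: (A_i−P)·(A_i−P) = L_i²; let k_i = ‖A_i‖²−L_i²
k_1 = 0.0000+25.0000−22.2500 = 2.7500
row 1: 0.0000x + 10.0000y = 10.0000  (k_2=-7.2500)
row 2: -6.0000x + 0.0000y = -15.0000  (k_3=17.7500)
Cramer on rows 1–2 → x = 2.5000, y = 1.0000

(2.5000, 1.0000)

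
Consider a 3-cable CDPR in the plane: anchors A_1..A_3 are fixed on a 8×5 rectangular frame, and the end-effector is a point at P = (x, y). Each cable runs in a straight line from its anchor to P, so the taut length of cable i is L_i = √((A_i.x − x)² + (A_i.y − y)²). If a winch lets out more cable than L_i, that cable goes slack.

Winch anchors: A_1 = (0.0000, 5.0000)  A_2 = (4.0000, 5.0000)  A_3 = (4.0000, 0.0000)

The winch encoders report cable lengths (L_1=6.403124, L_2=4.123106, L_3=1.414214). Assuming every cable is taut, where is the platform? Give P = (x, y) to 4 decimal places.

expand ‖A_i−P‖²=L_i² and subtract eq 1 (c_i ≔ ‖A_i‖²−L_i²)
c_1 = 0.0000+25.0000−41.0000 = -16.0000
eq1−eq2 → [-8.0000  0.0000]·P = -40.0000
eq1−eq3 → [-8.0000  10.0000]·P = -30.0000
2×2 solve → P = (5.0000, 1.0000)

(5.0000, 1.0000)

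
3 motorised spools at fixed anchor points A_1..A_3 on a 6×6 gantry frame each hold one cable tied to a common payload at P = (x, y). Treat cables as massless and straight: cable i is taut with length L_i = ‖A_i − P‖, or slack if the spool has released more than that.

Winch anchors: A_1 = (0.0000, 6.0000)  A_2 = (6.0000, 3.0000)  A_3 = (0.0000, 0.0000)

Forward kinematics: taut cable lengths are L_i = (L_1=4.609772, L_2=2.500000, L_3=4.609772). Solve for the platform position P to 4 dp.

circle eqns → linear via eq_j − eq_1; set k_j = A_j·A_j − L_j²
k_1 = 0.0000+36.0000−21.2500 = 14.7500
-12.0000·x + 6.0000·y = k_1−k_2 = -24.0000
0.0000·x + 12.0000·y = k_1−k_3 = 36.0000
solve first two rows → x=3.5000, y=3.0000

(3.5000, 3.0000)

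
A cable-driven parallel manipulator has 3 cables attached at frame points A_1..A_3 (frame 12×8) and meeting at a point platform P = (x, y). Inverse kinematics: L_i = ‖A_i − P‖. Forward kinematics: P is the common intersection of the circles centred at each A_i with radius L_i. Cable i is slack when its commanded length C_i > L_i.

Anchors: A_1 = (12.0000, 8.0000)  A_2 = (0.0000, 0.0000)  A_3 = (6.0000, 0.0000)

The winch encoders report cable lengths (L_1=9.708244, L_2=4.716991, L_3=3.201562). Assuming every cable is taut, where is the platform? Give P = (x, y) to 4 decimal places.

circle eqns → linear via eq_j − eq_1; set k_j = A_j·A_j − L_j²
k_1 = 144.0000+64.0000−94.2500 = 113.7500
24.0000·x + 16.0000·y = k_1−k_2 = 136.0000
12.0000·x + 16.0000·y = k_1−k_3 = 88.0000
solve first two rows → x=4.0000, y=2.5000

(4.0000, 2.5000)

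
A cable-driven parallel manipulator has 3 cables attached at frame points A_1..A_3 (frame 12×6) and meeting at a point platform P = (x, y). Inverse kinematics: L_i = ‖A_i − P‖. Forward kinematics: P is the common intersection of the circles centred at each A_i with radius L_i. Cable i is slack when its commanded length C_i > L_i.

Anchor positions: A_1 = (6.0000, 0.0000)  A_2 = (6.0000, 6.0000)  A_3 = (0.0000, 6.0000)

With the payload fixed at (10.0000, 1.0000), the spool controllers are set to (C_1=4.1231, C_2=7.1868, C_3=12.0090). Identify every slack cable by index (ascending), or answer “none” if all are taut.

i=1: geometric 4.1231 vs commanded 4.1231 ⇒ taut
i=2: geometric 6.4031 vs commanded 7.1868 ⇒ slack
i=3: geometric 11.1803 vs commanded 12.0090 ⇒ slack

2, 3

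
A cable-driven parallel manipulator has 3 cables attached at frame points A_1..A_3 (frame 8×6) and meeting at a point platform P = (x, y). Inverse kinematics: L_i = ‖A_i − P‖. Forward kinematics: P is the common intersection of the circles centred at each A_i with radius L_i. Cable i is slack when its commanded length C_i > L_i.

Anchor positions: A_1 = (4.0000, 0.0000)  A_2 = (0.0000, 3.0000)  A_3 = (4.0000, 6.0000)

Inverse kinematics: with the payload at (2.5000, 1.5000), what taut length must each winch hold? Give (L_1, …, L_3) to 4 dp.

(2.1213, 2.9155, 4.7434)

L_1: Δ = A_1−P = (1.5000, -1.5000) → ‖Δ‖ = √4.5000 = 2.1213
L_2: Δ = A_2−P = (-2.5000, 1.5000) → ‖Δ‖ = √8.5000 = 2.9155
L_3: Δ = A_3−P = (1.5000, 4.5000) → ‖Δ‖ = √22.5000 = 4.7434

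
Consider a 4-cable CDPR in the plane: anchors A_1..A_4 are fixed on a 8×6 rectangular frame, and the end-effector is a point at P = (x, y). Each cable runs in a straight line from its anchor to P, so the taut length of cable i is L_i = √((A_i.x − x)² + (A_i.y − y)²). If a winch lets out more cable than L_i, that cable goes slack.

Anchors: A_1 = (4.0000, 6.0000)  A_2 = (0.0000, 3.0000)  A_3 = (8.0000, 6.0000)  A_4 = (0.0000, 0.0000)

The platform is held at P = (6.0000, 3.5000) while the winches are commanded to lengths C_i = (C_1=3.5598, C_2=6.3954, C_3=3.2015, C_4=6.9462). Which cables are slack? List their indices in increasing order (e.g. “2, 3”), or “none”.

1, 2

i=1: geometric 3.2016 vs commanded 3.5598 ⇒ slack
i=2: geometric 6.0208 vs commanded 6.3954 ⇒ slack
i=3: geometric 3.2016 vs commanded 3.2015 ⇒ taut
i=4: geometric 6.9462 vs commanded 6.9462 ⇒ taut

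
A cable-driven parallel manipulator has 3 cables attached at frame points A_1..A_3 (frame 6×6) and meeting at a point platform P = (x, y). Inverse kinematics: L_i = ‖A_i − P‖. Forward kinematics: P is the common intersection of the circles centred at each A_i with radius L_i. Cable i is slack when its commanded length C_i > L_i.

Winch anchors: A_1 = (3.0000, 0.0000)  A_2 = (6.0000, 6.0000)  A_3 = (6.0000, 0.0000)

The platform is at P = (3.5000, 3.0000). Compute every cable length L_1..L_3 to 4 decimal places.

cable 1: Δx=-0.5000, Δy=-3.0000; L_1 = √(Δx²+Δy²) = 3.0414
cable 2: Δx=2.5000, Δy=3.0000; L_2 = √(Δx²+Δy²) = 3.9051
cable 3: Δx=2.5000, Δy=-3.0000; L_3 = √(Δx²+Δy²) = 3.9051

(3.0414, 3.9051, 3.9051)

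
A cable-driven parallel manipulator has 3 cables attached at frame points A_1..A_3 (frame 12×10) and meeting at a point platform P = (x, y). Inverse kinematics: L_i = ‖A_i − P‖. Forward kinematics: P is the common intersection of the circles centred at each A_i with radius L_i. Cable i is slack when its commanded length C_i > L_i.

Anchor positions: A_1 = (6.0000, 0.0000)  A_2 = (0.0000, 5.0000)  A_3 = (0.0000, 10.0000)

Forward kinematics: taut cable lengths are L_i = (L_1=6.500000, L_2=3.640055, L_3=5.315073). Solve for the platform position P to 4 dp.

(3.5000, 6.0000)

each cable: (A_i−P)·(A_i−P) = L_i²; let c_i = ‖A_i‖²−L_i²
c_1 = 36.0000+0.0000−42.2500 = -6.2500
row 1: 12.0000x − 10.0000y = -18.0000  (c_2=11.7500)
row 2: 12.0000x − 20.0000y = -78.0000  (c_3=71.7500)
Cramer on rows 1–2 → x = 3.5000, y = 6.0000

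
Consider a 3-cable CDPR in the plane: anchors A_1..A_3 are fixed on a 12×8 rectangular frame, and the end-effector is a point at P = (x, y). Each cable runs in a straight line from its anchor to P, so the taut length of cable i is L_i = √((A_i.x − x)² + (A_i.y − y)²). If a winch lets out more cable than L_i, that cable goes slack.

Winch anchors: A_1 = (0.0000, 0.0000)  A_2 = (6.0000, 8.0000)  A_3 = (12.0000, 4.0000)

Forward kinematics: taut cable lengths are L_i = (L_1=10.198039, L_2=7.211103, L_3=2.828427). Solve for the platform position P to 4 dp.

(10.0000, 2.0000)

circle eqns → linear via eq_j − eq_1; set q_j = A_j·A_j − L_j²
q_1 = 0.0000+0.0000−104.0000 = -104.0000
-12.0000·x − 16.0000·y = q_1−q_2 = -152.0000
-24.0000·x − 8.0000·y = q_1−q_3 = -256.0000
solve first two rows → x=10.0000, y=2.0000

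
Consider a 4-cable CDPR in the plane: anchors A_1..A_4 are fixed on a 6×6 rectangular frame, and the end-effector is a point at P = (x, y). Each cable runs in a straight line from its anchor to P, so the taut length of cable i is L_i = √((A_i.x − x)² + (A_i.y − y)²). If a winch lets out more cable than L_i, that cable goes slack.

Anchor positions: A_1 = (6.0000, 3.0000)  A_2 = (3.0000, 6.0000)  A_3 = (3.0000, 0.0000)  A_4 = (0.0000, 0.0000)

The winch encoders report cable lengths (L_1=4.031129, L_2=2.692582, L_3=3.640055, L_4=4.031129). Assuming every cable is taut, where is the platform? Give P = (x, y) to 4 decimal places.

circle eqns → linear via eq_j − eq_1; set c_j = A_j·A_j − L_j²
c_1 = 36.0000+9.0000−16.2500 = 28.7500
6.0000·x − 6.0000·y = c_1−c_2 = -9.0000
6.0000·x + 6.0000·y = c_1−c_3 = 33.0000
12.0000·x + 6.0000·y = c_1−c_4 = 45.0000
solve first two rows → x=2.0000, y=3.5000
check cable 4: ‖A_4−P‖² = 16.2500 ≈ L_4² = 16.2500 ✓

(2.0000, 3.5000)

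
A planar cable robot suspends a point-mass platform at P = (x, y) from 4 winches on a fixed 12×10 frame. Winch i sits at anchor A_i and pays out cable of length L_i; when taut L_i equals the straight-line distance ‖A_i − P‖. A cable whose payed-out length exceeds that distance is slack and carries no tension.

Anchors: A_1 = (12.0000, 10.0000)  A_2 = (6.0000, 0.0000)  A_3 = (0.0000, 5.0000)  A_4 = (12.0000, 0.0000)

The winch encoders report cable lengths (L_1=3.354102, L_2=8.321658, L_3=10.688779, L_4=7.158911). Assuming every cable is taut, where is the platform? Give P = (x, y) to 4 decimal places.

(10.5000, 7.0000)

expand ‖A_i−P‖²=L_i² and subtract eq 1 (k_i ≔ ‖A_i‖²−L_i²)
k_1 = 144.0000+100.0000−11.2500 = 232.7500
eq1−eq2 → [12.0000  20.0000]·P = 266.0000
eq1−eq3 → [24.0000  10.0000]·P = 322.0000
eq1−eq4 → [0.0000  20.0000]·P = 140.0000
2×2 solve → P = (10.5000, 7.0000)
check cable 4: ‖A_4−P‖² = 51.2500 ≈ L_4² = 51.2500 ✓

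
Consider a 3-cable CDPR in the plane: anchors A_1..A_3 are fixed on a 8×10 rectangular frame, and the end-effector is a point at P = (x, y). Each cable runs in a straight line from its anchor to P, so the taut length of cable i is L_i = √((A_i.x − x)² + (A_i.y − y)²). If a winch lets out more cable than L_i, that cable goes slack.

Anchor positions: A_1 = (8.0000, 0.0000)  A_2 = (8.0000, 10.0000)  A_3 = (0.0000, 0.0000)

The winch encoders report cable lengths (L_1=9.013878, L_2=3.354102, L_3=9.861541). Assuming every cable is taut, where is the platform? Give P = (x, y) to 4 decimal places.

(5.0000, 8.5000)

expand ‖A_i−P‖²=L_i² and subtract eq 1 (c_i ≔ ‖A_i‖²−L_i²)
c_1 = 64.0000+0.0000−81.2500 = -17.2500
eq1−eq2 → [0.0000  -20.0000]·P = -170.0000
eq1−eq3 → [16.0000  0.0000]·P = 80.0000
2×2 solve → P = (5.0000, 8.5000)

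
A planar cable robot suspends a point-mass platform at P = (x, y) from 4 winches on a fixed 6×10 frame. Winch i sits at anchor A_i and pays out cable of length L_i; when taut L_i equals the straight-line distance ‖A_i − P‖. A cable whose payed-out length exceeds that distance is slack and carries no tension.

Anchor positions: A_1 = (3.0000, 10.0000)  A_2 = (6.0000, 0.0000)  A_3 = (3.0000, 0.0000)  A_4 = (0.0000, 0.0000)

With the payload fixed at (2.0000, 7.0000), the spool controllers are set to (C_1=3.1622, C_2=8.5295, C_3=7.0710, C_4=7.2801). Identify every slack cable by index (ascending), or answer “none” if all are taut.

2

i=1: geometric 3.1623 vs commanded 3.1622 ⇒ taut
i=2: geometric 8.0623 vs commanded 8.5295 ⇒ slack
i=3: geometric 7.0711 vs commanded 7.0710 ⇒ taut
i=4: geometric 7.2801 vs commanded 7.2801 ⇒ taut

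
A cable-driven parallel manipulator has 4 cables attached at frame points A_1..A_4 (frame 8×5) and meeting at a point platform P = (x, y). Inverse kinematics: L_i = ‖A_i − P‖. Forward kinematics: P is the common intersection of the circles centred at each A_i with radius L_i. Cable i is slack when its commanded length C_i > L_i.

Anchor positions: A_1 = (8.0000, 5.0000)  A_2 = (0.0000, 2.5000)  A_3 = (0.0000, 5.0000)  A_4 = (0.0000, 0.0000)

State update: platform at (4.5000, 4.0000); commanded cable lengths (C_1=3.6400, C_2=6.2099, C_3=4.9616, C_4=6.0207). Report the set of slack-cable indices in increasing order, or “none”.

2, 3

i=1: geometric 3.6401 vs commanded 3.6400 ⇒ taut
i=2: geometric 4.7434 vs commanded 6.2099 ⇒ slack
i=3: geometric 4.6098 vs commanded 4.9616 ⇒ slack
i=4: geometric 6.0208 vs commanded 6.0207 ⇒ taut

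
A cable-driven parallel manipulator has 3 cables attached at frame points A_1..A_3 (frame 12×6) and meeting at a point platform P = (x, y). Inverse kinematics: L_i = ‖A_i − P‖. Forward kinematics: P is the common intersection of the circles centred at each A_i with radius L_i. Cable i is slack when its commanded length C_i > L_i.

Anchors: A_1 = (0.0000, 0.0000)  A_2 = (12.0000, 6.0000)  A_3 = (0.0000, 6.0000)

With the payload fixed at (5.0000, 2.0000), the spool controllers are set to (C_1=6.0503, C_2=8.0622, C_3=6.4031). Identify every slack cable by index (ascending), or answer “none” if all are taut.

cable 1: L_1 = ‖A_1−P‖ = 5.3852;  C_1 = 6.0503 → slack
cable 2: L_2 = ‖A_2−P‖ = 8.0623;  C_2 = 8.0622 → taut
cable 3: L_3 = ‖A_3−P‖ = 6.4031;  C_3 = 6.4031 → taut

1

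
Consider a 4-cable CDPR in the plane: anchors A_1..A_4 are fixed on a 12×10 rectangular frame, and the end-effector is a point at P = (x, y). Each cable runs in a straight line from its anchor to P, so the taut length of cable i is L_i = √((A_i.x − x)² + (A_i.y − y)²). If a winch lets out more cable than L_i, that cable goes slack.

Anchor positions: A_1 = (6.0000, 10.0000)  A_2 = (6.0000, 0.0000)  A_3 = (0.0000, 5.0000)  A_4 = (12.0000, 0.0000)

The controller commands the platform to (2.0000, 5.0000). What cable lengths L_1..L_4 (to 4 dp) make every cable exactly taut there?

(6.4031, 6.4031, 2.0000, 11.1803)

L_1: Δ = A_1−P = (4.0000, 5.0000) → ‖Δ‖ = √41.0000 = 6.4031
L_2: Δ = A_2−P = (4.0000, -5.0000) → ‖Δ‖ = √41.0000 = 6.4031
L_3: Δ = A_3−P = (-2.0000, 0.0000) → ‖Δ‖ = √4.0000 = 2.0000
L_4: Δ = A_4−P = (10.0000, -5.0000) → ‖Δ‖ = √125.0000 = 11.1803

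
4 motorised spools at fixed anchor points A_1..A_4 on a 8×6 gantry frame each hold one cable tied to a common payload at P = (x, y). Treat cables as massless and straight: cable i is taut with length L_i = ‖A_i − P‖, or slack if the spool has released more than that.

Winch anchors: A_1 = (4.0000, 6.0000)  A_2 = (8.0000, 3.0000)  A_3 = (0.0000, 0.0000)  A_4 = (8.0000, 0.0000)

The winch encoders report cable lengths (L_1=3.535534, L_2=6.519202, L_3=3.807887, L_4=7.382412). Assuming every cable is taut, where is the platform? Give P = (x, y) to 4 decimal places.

(1.5000, 3.5000)

expand ‖A_i−P‖²=L_i² and subtract eq 1 (c_i ≔ ‖A_i‖²−L_i²)
c_1 = 16.0000+36.0000−12.5000 = 39.5000
eq1−eq2 → [-8.0000  6.0000]·P = 9.0000
eq1−eq3 → [8.0000  12.0000]·P = 54.0000
eq1−eq4 → [-8.0000  12.0000]·P = 30.0000
2×2 solve → P = (1.5000, 3.5000)
check cable 4: ‖A_4−P‖² = 54.5000 ≈ L_4² = 54.5000 ✓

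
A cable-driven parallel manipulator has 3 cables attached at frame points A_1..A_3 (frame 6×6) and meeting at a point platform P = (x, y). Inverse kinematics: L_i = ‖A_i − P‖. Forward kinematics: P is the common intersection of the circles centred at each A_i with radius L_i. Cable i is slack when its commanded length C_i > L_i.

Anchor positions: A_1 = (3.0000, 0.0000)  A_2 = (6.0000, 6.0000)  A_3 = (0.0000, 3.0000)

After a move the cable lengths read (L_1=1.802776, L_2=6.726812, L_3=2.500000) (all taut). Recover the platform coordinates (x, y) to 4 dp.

(1.5000, 1.0000)

circle eqns → linear via eq_j − eq_1; set c_j = A_j·A_j − L_j²
c_1 = 9.0000+0.0000−3.2500 = 5.7500
-6.0000·x − 12.0000·y = c_1−c_2 = -21.0000
6.0000·x − 6.0000·y = c_1−c_3 = 3.0000
solve first two rows → x=1.5000, y=1.0000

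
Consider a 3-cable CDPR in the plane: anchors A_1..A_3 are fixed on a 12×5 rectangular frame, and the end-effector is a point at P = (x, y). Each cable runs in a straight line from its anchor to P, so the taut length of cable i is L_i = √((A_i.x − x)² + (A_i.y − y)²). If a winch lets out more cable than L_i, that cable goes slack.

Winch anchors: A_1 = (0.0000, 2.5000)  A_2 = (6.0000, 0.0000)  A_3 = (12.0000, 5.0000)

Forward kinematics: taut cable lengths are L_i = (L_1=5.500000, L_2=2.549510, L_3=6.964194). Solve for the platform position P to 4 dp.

(5.5000, 2.5000)

each cable: (A_i−P)·(A_i−P) = L_i²; let q_i = ‖A_i‖²−L_i²
q_1 = 0.0000+6.2500−30.2500 = -24.0000
row 1: -12.0000x + 5.0000y = -53.5000  (q_2=29.5000)
row 2: -24.0000x − 5.0000y = -144.5000  (q_3=120.5000)
Cramer on rows 1–2 → x = 5.5000, y = 2.5000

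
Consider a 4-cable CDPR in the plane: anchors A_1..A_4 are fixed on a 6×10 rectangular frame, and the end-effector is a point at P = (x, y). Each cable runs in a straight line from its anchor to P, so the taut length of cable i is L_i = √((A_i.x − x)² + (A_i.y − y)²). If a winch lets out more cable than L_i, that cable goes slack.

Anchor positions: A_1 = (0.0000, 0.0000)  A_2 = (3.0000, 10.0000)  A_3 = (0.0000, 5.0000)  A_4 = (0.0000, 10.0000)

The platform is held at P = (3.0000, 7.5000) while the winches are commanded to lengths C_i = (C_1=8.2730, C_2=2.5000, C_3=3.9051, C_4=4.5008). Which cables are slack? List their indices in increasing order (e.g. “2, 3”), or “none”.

i=1: geometric 8.0777 vs commanded 8.2730 ⇒ slack
i=2: geometric 2.5000 vs commanded 2.5000 ⇒ taut
i=3: geometric 3.9051 vs commanded 3.9051 ⇒ taut
i=4: geometric 3.9051 vs commanded 4.5008 ⇒ slack

1, 4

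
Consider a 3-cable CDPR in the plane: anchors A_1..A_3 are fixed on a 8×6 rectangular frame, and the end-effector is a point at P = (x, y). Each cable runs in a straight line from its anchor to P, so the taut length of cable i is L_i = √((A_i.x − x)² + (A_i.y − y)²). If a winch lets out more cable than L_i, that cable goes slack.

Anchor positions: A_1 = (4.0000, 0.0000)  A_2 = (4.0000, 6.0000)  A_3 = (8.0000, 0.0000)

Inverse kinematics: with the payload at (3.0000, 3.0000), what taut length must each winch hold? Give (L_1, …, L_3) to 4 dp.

(3.1623, 3.1623, 5.8310)

cable 1: Δx=1.0000, Δy=-3.0000; L_1 = √(Δx²+Δy²) = 3.1623
cable 2: Δx=1.0000, Δy=3.0000; L_2 = √(Δx²+Δy²) = 3.1623
cable 3: Δx=5.0000, Δy=-3.0000; L_3 = √(Δx²+Δy²) = 5.8310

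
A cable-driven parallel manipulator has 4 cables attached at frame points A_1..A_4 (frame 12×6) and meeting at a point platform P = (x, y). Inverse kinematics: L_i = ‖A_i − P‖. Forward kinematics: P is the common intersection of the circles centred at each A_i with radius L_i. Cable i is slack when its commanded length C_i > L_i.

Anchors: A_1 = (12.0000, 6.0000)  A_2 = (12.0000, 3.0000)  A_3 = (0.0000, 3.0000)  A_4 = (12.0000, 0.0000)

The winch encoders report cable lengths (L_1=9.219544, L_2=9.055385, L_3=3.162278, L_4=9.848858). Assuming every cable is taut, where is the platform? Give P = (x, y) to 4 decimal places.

each cable: (A_i−P)·(A_i−P) = L_i²; let k_i = ‖A_i‖²−L_i²
k_1 = 144.0000+36.0000−85.0000 = 95.0000
row 1: 0.0000x + 6.0000y = 24.0000  (k_2=71.0000)
row 2: 24.0000x + 6.0000y = 96.0000  (k_3=-1.0000)
row 3: 0.0000x + 12.0000y = 48.0000  (k_4=47.0000)
Cramer on rows 1–2 → x = 3.0000, y = 4.0000
check cable 4: ‖A_4−P‖² = 97.0000 ≈ L_4² = 97.0000 ✓

(3.0000, 4.0000)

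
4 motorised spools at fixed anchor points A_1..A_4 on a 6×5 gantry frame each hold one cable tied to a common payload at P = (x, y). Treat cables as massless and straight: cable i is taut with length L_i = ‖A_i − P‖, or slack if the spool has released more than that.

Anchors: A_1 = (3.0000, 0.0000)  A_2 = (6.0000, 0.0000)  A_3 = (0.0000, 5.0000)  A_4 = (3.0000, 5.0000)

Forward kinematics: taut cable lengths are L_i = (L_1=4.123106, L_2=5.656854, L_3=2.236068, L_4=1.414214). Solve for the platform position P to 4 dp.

(2.0000, 4.0000)

expand ‖A_i−P‖²=L_i² and subtract eq 1 (c_i ≔ ‖A_i‖²−L_i²)
c_1 = 9.0000+0.0000−17.0000 = -8.0000
eq1−eq2 → [-6.0000  0.0000]·P = -12.0000
eq1−eq3 → [6.0000  -10.0000]·P = -28.0000
eq1−eq4 → [0.0000  -10.0000]·P = -40.0000
2×2 solve → P = (2.0000, 4.0000)
check cable 4: ‖A_4−P‖² = 2.0000 ≈ L_4² = 2.0000 ✓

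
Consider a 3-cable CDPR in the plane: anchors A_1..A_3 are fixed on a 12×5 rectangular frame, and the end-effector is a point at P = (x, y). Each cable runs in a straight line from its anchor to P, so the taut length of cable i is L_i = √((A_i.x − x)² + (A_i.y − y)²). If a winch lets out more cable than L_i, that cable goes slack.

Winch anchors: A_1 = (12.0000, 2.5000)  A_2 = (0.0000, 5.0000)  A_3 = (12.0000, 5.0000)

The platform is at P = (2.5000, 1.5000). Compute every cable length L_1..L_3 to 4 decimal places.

(9.5525, 4.3012, 10.1242)

L_1 = √((12.0000−2.5000)² + (2.5000−1.5000)²) = 9.5525
L_2 = √((0.0000−2.5000)² + (5.0000−1.5000)²) = 4.3012
L_3 = √((12.0000−2.5000)² + (5.0000−1.5000)²) = 10.1242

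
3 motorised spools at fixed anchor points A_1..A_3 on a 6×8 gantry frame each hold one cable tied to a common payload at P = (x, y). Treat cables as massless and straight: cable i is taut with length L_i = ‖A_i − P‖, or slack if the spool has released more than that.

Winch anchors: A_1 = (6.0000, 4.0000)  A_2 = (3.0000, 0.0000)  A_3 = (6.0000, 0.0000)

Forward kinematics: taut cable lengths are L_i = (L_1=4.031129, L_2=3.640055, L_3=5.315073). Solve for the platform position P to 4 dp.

(2.0000, 3.5000)

circle eqns → linear via eq_j − eq_1; set c_j = A_j·A_j − L_j²
c_1 = 36.0000+16.0000−16.2500 = 35.7500
6.0000·x + 8.0000·y = c_1−c_2 = 40.0000
0.0000·x + 8.0000·y = c_1−c_3 = 28.0000
solve first two rows → x=2.0000, y=3.5000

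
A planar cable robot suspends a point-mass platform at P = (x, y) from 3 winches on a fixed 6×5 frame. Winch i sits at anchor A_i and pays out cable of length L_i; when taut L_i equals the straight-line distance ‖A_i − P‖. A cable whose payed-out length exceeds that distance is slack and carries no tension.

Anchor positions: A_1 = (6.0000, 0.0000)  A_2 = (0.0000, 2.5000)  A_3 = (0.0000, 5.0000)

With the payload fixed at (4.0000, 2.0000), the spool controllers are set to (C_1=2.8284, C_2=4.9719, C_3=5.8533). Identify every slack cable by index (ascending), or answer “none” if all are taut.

2, 3

cable 1: √((2.0000)²+(-2.0000)²)=2.8284, C_1=2.8284: taut
cable 2: √((-4.0000)²+(0.5000)²)=4.0311, C_2=4.9719: slack
cable 3: √((-4.0000)²+(3.0000)²)=5.0000, C_3=5.8533: slack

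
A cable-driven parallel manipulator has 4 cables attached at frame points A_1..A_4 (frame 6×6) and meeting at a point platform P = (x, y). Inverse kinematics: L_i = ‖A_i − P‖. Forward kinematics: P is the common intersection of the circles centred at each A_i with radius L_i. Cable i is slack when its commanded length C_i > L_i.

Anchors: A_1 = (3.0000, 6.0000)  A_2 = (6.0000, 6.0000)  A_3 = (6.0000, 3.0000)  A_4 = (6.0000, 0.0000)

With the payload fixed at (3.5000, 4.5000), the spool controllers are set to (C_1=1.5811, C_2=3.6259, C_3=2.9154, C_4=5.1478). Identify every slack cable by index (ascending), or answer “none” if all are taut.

cable 1: √((-0.5000)²+(1.5000)²)=1.5811, C_1=1.5811: taut
cable 2: √((2.5000)²+(1.5000)²)=2.9155, C_2=3.6259: slack
cable 3: √((2.5000)²+(-1.5000)²)=2.9155, C_3=2.9154: taut
cable 4: √((2.5000)²+(-4.5000)²)=5.1478, C_4=5.1478: taut

2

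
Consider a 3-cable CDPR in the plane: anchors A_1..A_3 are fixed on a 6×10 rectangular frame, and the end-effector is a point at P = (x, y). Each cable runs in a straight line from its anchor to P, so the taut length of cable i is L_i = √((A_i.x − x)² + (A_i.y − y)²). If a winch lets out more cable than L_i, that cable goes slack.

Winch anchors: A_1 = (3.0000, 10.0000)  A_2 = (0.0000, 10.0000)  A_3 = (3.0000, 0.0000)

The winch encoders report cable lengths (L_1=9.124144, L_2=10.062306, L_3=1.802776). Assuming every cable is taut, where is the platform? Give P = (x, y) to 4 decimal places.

(4.5000, 1.0000)

circle eqns → linear via eq_j − eq_1; set c_j = A_j·A_j − L_j²
c_1 = 9.0000+100.0000−83.2500 = 25.7500
6.0000·x + 0.0000·y = c_1−c_2 = 27.0000
0.0000·x + 20.0000·y = c_1−c_3 = 20.0000
solve first two rows → x=4.5000, y=1.0000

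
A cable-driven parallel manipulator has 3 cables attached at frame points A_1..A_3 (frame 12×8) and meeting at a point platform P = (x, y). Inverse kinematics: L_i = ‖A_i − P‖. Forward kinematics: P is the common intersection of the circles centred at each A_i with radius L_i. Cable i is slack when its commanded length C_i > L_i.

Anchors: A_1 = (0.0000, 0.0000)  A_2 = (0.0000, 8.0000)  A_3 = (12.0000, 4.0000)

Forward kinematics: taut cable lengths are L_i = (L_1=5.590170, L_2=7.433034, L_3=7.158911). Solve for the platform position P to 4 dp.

circle eqns → linear via eq_j − eq_1; set q_j = A_j·A_j − L_j²
q_1 = 0.0000+0.0000−31.2500 = -31.2500
0.0000·x − 16.0000·y = q_1−q_2 = -40.0000
-24.0000·x − 8.0000·y = q_1−q_3 = -140.0000
solve first two rows → x=5.0000, y=2.5000

(5.0000, 2.5000)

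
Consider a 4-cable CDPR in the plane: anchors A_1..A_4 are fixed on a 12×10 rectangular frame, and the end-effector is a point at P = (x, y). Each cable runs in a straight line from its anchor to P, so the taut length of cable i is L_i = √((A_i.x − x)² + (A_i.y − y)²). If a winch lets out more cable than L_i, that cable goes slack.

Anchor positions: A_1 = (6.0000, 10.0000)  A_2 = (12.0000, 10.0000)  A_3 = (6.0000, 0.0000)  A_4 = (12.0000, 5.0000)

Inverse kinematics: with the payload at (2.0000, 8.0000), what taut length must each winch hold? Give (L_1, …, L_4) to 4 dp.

(4.4721, 10.1980, 8.9443, 10.4403)

L_1: Δ = A_1−P = (4.0000, 2.0000) → ‖Δ‖ = √20.0000 = 4.4721
L_2: Δ = A_2−P = (10.0000, 2.0000) → ‖Δ‖ = √104.0000 = 10.1980
L_3: Δ = A_3−P = (4.0000, -8.0000) → ‖Δ‖ = √80.0000 = 8.9443
L_4: Δ = A_4−P = (10.0000, -3.0000) → ‖Δ‖ = √109.0000 = 10.4403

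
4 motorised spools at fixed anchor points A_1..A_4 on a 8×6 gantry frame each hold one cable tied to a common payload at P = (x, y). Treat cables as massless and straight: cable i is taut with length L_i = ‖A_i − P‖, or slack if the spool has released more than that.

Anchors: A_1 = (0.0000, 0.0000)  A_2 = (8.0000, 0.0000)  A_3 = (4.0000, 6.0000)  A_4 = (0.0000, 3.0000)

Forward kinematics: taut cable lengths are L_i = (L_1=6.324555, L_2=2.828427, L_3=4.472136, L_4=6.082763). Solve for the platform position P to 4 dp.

circle eqns → linear via eq_j − eq_1; set k_j = A_j·A_j − L_j²
k_1 = 0.0000+0.0000−40.0000 = -40.0000
-16.0000·x + 0.0000·y = k_1−k_2 = -96.0000
-8.0000·x − 12.0000·y = k_1−k_3 = -72.0000
0.0000·x − 6.0000·y = k_1−k_4 = -12.0000
solve first two rows → x=6.0000, y=2.0000
check cable 4: ‖A_4−P‖² = 37.0000 ≈ L_4² = 37.0000 ✓

(6.0000, 2.0000)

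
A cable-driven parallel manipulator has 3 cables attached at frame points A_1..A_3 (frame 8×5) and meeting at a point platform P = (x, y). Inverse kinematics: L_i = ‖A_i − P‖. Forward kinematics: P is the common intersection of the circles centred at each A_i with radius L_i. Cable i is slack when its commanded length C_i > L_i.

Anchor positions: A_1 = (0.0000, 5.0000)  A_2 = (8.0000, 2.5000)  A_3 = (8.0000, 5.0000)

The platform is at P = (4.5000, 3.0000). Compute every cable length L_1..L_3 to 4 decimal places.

L_1 = √((0.0000−4.5000)² + (5.0000−3.0000)²) = 4.9244
L_2 = √((8.0000−4.5000)² + (2.5000−3.0000)²) = 3.5355
L_3 = √((8.0000−4.5000)² + (5.0000−3.0000)²) = 4.0311

(4.9244, 3.5355, 4.0311)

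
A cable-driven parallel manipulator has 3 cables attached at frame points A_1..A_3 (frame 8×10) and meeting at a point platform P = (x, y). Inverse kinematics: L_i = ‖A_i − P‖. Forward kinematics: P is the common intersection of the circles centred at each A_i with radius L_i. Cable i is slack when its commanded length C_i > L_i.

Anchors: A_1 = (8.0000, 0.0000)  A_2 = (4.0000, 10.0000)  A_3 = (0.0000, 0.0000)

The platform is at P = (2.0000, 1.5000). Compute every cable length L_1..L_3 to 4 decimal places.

(6.1847, 8.7321, 2.5000)

L_1: Δ = A_1−P = (6.0000, -1.5000) → ‖Δ‖ = √38.2500 = 6.1847
L_2: Δ = A_2−P = (2.0000, 8.5000) → ‖Δ‖ = √76.2500 = 8.7321
L_3: Δ = A_3−P = (-2.0000, -1.5000) → ‖Δ‖ = √6.2500 = 2.5000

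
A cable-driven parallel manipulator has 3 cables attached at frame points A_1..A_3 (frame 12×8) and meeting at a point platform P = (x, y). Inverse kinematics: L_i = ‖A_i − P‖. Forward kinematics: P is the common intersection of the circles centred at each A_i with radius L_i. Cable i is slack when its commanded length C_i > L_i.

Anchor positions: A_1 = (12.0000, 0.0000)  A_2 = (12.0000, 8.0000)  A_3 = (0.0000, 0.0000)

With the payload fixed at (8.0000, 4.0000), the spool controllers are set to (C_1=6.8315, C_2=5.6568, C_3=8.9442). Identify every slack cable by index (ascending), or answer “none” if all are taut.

1

cable 1: √((4.0000)²+(-4.0000)²)=5.6569, C_1=6.8315: slack
cable 2: √((4.0000)²+(4.0000)²)=5.6569, C_2=5.6568: taut
cable 3: √((-8.0000)²+(-4.0000)²)=8.9443, C_3=8.9442: taut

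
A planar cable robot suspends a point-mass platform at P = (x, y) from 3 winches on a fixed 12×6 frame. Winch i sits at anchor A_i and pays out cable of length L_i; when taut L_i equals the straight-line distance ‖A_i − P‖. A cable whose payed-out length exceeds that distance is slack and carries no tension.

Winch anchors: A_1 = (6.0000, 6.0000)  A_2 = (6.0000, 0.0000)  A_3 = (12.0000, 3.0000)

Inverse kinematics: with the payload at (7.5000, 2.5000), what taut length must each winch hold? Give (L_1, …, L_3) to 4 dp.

(3.8079, 2.9155, 4.5277)

L_1 = √((6.0000−7.5000)² + (6.0000−2.5000)²) = 3.8079
L_2 = √((6.0000−7.5000)² + (0.0000−2.5000)²) = 2.9155
L_3 = √((12.0000−7.5000)² + (3.0000−2.5000)²) = 4.5277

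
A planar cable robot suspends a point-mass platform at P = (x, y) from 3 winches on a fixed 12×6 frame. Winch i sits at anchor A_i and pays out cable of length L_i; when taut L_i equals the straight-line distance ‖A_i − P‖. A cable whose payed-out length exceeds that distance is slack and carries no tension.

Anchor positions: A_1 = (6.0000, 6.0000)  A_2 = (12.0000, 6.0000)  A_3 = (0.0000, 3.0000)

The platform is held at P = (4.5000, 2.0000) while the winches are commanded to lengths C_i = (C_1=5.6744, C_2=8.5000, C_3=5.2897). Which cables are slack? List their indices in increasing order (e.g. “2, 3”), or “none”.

1, 3

cable 1: √((1.5000)²+(4.0000)²)=4.2720, C_1=5.6744: slack
cable 2: √((7.5000)²+(4.0000)²)=8.5000, C_2=8.5000: taut
cable 3: √((-4.5000)²+(1.0000)²)=4.6098, C_3=5.2897: slack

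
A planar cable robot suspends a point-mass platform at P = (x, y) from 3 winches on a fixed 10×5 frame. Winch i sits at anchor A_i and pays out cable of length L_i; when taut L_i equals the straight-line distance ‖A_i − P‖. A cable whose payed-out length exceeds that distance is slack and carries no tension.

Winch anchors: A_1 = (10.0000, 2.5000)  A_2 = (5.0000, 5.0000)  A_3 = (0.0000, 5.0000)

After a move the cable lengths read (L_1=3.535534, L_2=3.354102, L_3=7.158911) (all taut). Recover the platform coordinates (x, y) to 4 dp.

circle eqns → linear via eq_j − eq_1; set c_j = A_j·A_j − L_j²
c_1 = 100.0000+6.2500−12.5000 = 93.7500
10.0000·x − 5.0000·y = c_1−c_2 = 55.0000
20.0000·x − 5.0000·y = c_1−c_3 = 120.0000
solve first two rows → x=6.5000, y=2.0000

(6.5000, 2.0000)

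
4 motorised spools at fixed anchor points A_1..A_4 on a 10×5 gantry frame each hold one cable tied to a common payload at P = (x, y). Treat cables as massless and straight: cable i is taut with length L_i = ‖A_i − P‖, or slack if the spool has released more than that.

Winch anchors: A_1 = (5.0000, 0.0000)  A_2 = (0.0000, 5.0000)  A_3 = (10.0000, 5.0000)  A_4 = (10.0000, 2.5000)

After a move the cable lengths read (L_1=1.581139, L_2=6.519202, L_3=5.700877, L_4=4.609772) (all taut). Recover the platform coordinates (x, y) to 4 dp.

(5.5000, 1.5000)

circle eqns → linear via eq_j − eq_1; set k_j = A_j·A_j − L_j²
k_1 = 25.0000+0.0000−2.5000 = 22.5000
10.0000·x − 10.0000·y = k_1−k_2 = 40.0000
-10.0000·x − 10.0000·y = k_1−k_3 = -70.0000
-10.0000·x − 5.0000·y = k_1−k_4 = -62.5000
solve first two rows → x=5.5000, y=1.5000
check cable 4: ‖A_4−P‖² = 21.2500 ≈ L_4² = 21.2500 ✓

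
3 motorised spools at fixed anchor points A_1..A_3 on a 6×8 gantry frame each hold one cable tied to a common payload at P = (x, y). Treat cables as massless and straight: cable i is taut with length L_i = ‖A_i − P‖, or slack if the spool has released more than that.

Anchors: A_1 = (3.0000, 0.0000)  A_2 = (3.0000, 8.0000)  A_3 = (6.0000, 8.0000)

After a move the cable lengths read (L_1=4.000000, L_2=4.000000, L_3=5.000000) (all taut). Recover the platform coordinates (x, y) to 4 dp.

each cable: (A_i−P)·(A_i−P) = L_i²; let c_i = ‖A_i‖²−L_i²
c_1 = 9.0000+0.0000−16.0000 = -7.0000
row 1: 0.0000x − 16.0000y = -64.0000  (c_2=57.0000)
row 2: -6.0000x − 16.0000y = -82.0000  (c_3=75.0000)
Cramer on rows 1–2 → x = 3.0000, y = 4.0000

(3.0000, 4.0000)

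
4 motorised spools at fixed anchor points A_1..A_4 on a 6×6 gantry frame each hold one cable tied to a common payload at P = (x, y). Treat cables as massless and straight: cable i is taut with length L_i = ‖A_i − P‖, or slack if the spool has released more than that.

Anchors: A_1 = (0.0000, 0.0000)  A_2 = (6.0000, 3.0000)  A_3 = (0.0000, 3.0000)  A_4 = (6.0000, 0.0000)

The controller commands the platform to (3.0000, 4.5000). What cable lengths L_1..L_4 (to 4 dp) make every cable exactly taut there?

(5.4083, 3.3541, 3.3541, 5.4083)

L_1 = √((0.0000−3.0000)² + (0.0000−4.5000)²) = 5.4083
L_2 = √((6.0000−3.0000)² + (3.0000−4.5000)²) = 3.3541
L_3 = √((0.0000−3.0000)² + (3.0000−4.5000)²) = 3.3541
L_4 = √((6.0000−3.0000)² + (0.0000−4.5000)²) = 5.4083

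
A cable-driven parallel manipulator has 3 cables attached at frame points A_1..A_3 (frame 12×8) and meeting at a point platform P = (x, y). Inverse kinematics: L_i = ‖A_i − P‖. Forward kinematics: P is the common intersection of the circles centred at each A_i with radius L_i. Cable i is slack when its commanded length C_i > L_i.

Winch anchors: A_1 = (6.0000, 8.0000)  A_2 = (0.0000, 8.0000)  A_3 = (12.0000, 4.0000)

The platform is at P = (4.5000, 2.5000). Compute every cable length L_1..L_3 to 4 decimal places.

(5.7009, 7.1063, 7.6485)

L_1 = √((6.0000−4.5000)² + (8.0000−2.5000)²) = 5.7009
L_2 = √((0.0000−4.5000)² + (8.0000−2.5000)²) = 7.1063
L_3 = √((12.0000−4.5000)² + (4.0000−2.5000)²) = 7.6485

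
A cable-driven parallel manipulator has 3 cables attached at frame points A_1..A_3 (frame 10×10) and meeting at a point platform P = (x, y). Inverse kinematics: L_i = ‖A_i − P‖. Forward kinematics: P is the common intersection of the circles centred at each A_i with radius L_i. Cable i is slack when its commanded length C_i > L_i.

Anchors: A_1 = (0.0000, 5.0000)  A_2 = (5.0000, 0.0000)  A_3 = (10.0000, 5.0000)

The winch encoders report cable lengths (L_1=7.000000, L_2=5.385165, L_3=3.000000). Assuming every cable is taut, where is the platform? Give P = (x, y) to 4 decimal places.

circle eqns → linear via eq_j − eq_1; set c_j = A_j·A_j − L_j²
c_1 = 0.0000+25.0000−49.0000 = -24.0000
-10.0000·x + 10.0000·y = c_1−c_2 = -20.0000
-20.0000·x + 0.0000·y = c_1−c_3 = -140.0000
solve first two rows → x=7.0000, y=5.0000

(7.0000, 5.0000)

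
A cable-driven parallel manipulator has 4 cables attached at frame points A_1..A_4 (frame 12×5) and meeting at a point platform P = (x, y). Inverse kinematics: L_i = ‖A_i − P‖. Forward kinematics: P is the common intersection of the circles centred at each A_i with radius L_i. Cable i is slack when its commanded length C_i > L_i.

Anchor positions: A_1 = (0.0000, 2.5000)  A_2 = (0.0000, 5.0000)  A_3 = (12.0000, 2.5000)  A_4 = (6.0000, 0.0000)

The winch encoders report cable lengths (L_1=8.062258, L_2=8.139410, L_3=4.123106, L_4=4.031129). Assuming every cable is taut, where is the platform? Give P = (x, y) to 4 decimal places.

circle eqns → linear via eq_j − eq_1; set q_j = A_j·A_j − L_j²
q_1 = 0.0000+6.2500−65.0000 = -58.7500
0.0000·x − 5.0000·y = q_1−q_2 = -17.5000
-24.0000·x + 0.0000·y = q_1−q_3 = -192.0000
-12.0000·x + 5.0000·y = q_1−q_4 = -78.5000
solve first two rows → x=8.0000, y=3.5000
check cable 4: ‖A_4−P‖² = 16.2500 ≈ L_4² = 16.2500 ✓

(8.0000, 3.5000)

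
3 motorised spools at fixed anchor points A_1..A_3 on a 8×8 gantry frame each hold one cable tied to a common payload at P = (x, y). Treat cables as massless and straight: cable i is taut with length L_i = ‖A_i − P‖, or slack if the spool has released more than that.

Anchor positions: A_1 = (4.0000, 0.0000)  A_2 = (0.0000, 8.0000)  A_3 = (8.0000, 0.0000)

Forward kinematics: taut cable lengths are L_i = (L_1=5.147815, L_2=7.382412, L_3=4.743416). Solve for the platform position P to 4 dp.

(6.5000, 4.5000)

each cable: (A_i−P)·(A_i−P) = L_i²; let c_i = ‖A_i‖²−L_i²
c_1 = 16.0000+0.0000−26.5000 = -10.5000
row 1: 8.0000x − 16.0000y = -20.0000  (c_2=9.5000)
row 2: -8.0000x + 0.0000y = -52.0000  (c_3=41.5000)
Cramer on rows 1–2 → x = 6.5000, y = 4.5000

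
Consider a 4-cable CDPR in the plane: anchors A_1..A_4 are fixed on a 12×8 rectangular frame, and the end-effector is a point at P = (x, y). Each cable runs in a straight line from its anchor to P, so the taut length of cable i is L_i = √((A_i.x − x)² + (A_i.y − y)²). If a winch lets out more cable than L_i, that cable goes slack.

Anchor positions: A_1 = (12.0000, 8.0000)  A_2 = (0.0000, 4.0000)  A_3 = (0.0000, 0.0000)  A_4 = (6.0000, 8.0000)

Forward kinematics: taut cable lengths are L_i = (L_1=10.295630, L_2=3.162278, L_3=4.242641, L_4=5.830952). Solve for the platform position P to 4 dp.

expand ‖A_i−P‖²=L_i² and subtract eq 1 (c_i ≔ ‖A_i‖²−L_i²)
c_1 = 144.0000+64.0000−106.0000 = 102.0000
eq1−eq2 → [24.0000  8.0000]·P = 96.0000
eq1−eq3 → [24.0000  16.0000]·P = 120.0000
eq1−eq4 → [12.0000  0.0000]·P = 36.0000
2×2 solve → P = (3.0000, 3.0000)
check cable 4: ‖A_4−P‖² = 34.0000 ≈ L_4² = 34.0000 ✓

(3.0000, 3.0000)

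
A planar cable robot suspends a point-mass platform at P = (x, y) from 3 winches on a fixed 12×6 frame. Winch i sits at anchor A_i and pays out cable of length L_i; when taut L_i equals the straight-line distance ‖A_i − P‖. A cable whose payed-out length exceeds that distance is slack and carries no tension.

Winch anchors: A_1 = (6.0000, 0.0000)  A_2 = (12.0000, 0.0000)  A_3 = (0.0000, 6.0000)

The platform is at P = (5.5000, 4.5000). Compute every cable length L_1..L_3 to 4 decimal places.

L_1: Δ = A_1−P = (0.5000, -4.5000) → ‖Δ‖ = √20.5000 = 4.5277
L_2: Δ = A_2−P = (6.5000, -4.5000) → ‖Δ‖ = √62.5000 = 7.9057
L_3: Δ = A_3−P = (-5.5000, 1.5000) → ‖Δ‖ = √32.5000 = 5.7009

(4.5277, 7.9057, 5.7009)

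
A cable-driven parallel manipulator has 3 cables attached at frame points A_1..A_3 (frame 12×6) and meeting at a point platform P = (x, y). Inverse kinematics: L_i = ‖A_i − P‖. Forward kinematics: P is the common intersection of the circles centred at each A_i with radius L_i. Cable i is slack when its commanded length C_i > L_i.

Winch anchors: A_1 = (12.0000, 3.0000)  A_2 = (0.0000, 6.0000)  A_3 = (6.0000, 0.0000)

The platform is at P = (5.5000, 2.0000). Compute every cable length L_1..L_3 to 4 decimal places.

(6.5765, 6.8007, 2.0616)

L_1 = √((12.0000−5.5000)² + (3.0000−2.0000)²) = 6.5765
L_2 = √((0.0000−5.5000)² + (6.0000−2.0000)²) = 6.8007
L_3 = √((6.0000−5.5000)² + (0.0000−2.0000)²) = 2.0616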